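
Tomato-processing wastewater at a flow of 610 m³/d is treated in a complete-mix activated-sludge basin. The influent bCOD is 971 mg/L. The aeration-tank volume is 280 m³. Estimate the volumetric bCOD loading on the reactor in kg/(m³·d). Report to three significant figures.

L_v ≈ 2.12 kg bCOD/(m³·d)

Volumetric loading L_v = Q·S₀ / V = 610 × 971 g/m³ / 280.0 m³ = 2115 g/(m³·d) = 2.115 kg bCOD/(m³·d).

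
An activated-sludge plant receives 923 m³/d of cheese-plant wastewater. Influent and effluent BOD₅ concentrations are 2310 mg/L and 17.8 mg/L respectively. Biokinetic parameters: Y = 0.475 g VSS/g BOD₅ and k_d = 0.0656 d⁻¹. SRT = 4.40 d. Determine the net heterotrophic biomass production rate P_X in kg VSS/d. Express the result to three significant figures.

The observed yield is Y_obs = Y/(1 + k_d·θ_c) = 0.475 / (1 + 0.0656 × 4.40) = 0.475 / 1.289 = 0.3686 g VSS per g BOD₅ removed.
Substrate removed = Q·(S₀ − S) = 923 m³/d × (2310 − 17.8) g/m³ = 2.12×10^6 g/d = 2116 kg/d.
So the net sludge growth is P_X = 0.3686 × 2116 = 779.9 kg VSS/d.

P_X ≈ 780 kg VSS/d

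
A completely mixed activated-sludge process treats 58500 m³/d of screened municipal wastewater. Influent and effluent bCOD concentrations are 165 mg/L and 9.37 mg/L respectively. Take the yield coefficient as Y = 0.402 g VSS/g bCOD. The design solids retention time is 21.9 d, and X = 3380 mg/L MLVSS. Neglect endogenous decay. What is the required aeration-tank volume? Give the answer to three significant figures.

Biomass mass balance (decay neglected): V·X = Y·Q·(S₀ − S)·θ_c, so V = 0.402 × 58500 × (165 − 9.37) × 21.9 / 3380 = 23714 m³.

V ≈ 23700 m³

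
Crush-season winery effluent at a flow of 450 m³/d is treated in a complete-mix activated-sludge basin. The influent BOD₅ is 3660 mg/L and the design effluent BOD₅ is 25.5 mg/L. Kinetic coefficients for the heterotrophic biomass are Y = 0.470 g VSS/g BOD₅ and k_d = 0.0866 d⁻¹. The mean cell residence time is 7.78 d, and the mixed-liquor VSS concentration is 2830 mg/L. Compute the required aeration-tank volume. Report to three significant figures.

V ≈ 1260 m³

Steady-state biomass mass balance: V·X·(1 + k_d·θ_c) = Y·Q·(S₀ − S)·θ_c, so V = 0.470 × 450 × (3660 − 25.5) × 7.78 / [2830 × (1 + 0.0866 × 7.78)] = 5.98×10^6 / 4737 = 1263 m³.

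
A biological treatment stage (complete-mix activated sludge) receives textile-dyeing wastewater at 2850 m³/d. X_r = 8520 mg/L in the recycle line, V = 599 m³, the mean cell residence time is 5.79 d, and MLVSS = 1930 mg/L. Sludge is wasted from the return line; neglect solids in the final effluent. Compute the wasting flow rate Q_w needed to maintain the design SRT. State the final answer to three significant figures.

Q_w = (V·X)/(θ_c X_r) = 599.0 × 1930 / (5.79 × 8520) = 23.44 m³/d.

Q_w ≈ 23.4 m³/d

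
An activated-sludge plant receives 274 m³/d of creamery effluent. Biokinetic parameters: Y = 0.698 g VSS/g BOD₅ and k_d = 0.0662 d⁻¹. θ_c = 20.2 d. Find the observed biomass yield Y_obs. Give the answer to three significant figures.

Y_obs = Y / (1 + k_d θ_c) = 0.698 / (1 + 0.0662 × 20.2) = 0.698 / 2.337 = 0.2986.

Y_obs ≈ 0.299 g VSS/g BOD₅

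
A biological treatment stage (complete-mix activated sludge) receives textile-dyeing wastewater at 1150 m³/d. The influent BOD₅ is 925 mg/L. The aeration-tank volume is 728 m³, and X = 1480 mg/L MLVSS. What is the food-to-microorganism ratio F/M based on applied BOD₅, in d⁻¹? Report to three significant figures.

F/M ≈ 0.987 d⁻¹

F/M = Q·S₀ / (V·X) = 1150 × 925 / (728.0 × 1480) = 0.9873 g BOD₅·(g VSS·d)⁻¹.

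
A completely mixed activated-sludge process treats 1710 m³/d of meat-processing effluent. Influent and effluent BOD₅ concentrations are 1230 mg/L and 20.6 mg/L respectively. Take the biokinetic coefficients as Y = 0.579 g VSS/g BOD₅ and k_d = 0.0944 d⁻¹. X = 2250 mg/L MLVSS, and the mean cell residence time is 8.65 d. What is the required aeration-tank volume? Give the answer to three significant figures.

Rearranging the biomass balance for a CMAS with decay, V = Y·Q·ΔS·θ_c / [X·(1+k_d θ_c)] = 0.579 × 1710 × (1230 − 20.6) × 8.65 / [2250 × (1 + 0.0944 × 8.65)] = 1.04×10^7 / 4087 = 2534 m³.

V ≈ 2530 m³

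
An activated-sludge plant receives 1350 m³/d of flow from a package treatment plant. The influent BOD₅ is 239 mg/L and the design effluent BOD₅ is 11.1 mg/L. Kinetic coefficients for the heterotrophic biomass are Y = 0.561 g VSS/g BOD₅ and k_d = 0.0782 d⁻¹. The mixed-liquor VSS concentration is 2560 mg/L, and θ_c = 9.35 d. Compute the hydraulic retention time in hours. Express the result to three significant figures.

Rearranging the biomass balance for a CMAS with decay, V = Y·Q·ΔS·θ_c / [X·(1+k_d θ_c)] = 0.561 × 1350 × (239 − 11.1) × 9.35 / [2560 × (1 + 0.0782 × 9.35)] = 1.61×10^6 / 4432 = 364.1 m³.
Hydraulic retention time τ = V/Q = 364.1 / 1350 = 0.2697 d = 6.474 h.

τ ≈ 6.47 h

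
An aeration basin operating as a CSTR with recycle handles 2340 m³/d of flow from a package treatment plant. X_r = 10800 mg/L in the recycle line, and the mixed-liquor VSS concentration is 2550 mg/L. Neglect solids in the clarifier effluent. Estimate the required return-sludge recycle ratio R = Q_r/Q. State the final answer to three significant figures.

R ≈ 0.309

Mass balance around the secondary clarifier (neglecting effluent solids): R = X / (X_r − X) = 2550 / (10800 − 2550) = 0.3091.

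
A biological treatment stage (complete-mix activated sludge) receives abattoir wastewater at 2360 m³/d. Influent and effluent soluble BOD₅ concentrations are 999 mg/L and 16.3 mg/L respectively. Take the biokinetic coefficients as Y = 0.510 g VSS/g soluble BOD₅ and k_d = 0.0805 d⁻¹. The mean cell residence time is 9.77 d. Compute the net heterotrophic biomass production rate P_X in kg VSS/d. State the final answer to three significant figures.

Correct the yield for decay: Y_obs = Y/(1 + k_d θ_c) = 0.510 / (1 + 0.0805 × 9.77) = 0.510 / 1.786 = 0.2855.
Mass of soluble BOD₅ removed per day: Q(S₀ − S) = 2360 × 982.7 g/m³ = 2319 kg/d.
P_X = Y_obs · Q(S₀ − S) = 0.2855 × 2319 = 662.1 kg VSS/d.

P_X ≈ 662 kg VSS/d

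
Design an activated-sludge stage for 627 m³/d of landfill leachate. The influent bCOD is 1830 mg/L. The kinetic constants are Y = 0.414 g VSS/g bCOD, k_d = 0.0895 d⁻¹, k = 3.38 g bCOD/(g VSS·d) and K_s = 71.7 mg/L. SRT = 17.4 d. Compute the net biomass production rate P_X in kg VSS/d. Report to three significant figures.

P_X ≈ 185 kg VSS/d

From the Monod/SRT balance for a CMAS, S = K_s·(1+k_d θ_c)/[θ_c·(Y k − k_d) − 1] = 71.7 × (1 + 0.0895 × 17.4) / [17.4 × (0.414 × 3.38 − 0.0895) − 1] = 183.4 / 21.79 = 8.414 mg/L.
The observed yield is Y_obs = Y/(1 + k_d·θ_c) = 0.414 / (1 + 0.0895 × 17.4) = 0.414 / 2.557 = 0.1619 g VSS per g bCOD removed.
ΔS = 1830 − 8.41 = 1822 mg/L, so the substrate removal rate is 627 × 1822/1000 = 1142 kg bCOD/d.
Net biomass production P_X = Y_obs × Q·(S₀ − S) = 0.1619 × 1142 = 184.9 kg VSS/d.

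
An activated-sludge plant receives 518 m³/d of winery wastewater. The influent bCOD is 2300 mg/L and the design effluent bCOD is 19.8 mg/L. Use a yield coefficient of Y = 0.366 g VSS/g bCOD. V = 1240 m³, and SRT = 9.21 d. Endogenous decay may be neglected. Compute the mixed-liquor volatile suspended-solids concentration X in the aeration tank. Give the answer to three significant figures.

From V·X = Y·Q·(S₀ − S)·θ_c (decay neglected): X = 0.366 × 518 × (2300 − 19.8) × 9.21 / 1240 = 3211 mg/L.

X ≈ 3210 mg/L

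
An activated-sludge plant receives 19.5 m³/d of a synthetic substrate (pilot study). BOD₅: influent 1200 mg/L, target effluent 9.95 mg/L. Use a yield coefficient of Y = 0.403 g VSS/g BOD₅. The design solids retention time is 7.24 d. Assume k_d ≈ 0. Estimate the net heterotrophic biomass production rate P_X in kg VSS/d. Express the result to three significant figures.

P_X ≈ 9.35 kg VSS/d

With endogenous decay neglected, the observed yield equals the true yield: Y_obs = Y = 0.403 g VSS/g BOD₅.
ΔS = 1200 − 9.95 = 1190 mg/L, so the substrate removal rate is 19.5 × 1190/1000 = 23.21 kg BOD₅/d.
Net biomass production P_X = Y_obs × Q·(S₀ − S) = 0.4030 × 23.21 = 9.352 kg VSS/d.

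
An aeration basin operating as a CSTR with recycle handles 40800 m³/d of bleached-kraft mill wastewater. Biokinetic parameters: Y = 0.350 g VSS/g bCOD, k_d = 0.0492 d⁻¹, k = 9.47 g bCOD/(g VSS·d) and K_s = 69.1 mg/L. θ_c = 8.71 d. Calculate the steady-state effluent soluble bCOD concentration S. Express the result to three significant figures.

S ≈ 3.60 mg/L

For a completely mixed reactor with recycle the Lawrence–McCarty relation gives S = K_s·(1 + k_d·θ_c) / [θ_c·(Y·k − k_d) − 1] = 69.1 × (1 + 0.0492 × 8.71) / [8.71 × (0.350 × 9.47 − 0.0492) − 1] = 98.71 / 27.44 = 3.597 mg/L.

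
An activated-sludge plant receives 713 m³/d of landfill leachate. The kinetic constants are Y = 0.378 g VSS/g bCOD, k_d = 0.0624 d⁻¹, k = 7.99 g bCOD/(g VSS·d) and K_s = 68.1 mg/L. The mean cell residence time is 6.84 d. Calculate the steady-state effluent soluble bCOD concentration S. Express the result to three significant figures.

Effluent substrate depends only on kinetics and SRT: S = K_s(1 + k_d θ_c) / [θ_c(Yk − k_d) − 1] = 68.1 × (1 + 0.0624 × 6.84) / [6.84 × (0.378 × 7.99 − 0.0624) − 1] = 97.17 / 19.23 = 5.052 mg/L.

S ≈ 5.05 mg/L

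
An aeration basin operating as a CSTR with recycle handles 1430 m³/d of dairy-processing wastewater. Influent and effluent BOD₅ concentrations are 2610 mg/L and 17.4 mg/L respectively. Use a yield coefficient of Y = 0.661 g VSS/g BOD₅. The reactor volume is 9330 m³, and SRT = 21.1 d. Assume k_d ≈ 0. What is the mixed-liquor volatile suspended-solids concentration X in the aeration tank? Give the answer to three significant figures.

X = Y·Q·ΔS·θ_c / V = 0.661 × 1430 × (2610 − 17.4) × 21.1 / 9330 = 5542 mg/L.

X ≈ 5540 mg/L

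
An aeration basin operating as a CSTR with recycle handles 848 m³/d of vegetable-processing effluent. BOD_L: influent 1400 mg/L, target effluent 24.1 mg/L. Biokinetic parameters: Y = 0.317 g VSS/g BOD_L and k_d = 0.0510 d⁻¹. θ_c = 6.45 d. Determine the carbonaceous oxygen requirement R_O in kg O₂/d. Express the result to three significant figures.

The observed yield is Y_obs = Y/(1 + k_d·θ_c) = 0.317 / (1 + 0.0510 × 6.45) = 0.317 / 1.329 = 0.2385 g VSS per g BOD_L removed.
Q·(S₀ − S) = 848 × (1400 − 24.1) × 10⁻³ = 1167 kg/d removed.
Net sludge production P_X = 0.2385 × 1167 = 278.3 kg VSS/d.
R_O = Q·(S₀ − S) − 1.42·P_X = 1167 − 1.42 × 278.3 = 771.6 kg O₂/d.

R_O ≈ 772 kg O₂/d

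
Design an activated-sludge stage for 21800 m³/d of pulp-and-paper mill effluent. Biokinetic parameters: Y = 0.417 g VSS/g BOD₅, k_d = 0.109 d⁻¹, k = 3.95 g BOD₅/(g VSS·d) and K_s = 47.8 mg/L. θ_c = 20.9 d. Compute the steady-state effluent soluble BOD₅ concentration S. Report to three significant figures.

For a completely mixed reactor with recycle the Lawrence–McCarty relation gives S = K_s·(1 + k_d·θ_c) / [θ_c·(Y·k − k_d) − 1] = 47.8 × (1 + 0.109 × 20.9) / [20.9 × (0.417 × 3.95 − 0.109) − 1] = 156.7 / 31.15 = 5.031 mg/L.

S ≈ 5.03 mg/L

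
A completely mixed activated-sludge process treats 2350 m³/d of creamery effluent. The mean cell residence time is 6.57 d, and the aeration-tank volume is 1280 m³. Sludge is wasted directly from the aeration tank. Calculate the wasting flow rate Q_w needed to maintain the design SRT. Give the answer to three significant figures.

Q_w ≈ 195 m³/d

For wasting at MLVSS concentration, Q_w = V/θ_c = 1280/6.57 = 194.8 m³/d.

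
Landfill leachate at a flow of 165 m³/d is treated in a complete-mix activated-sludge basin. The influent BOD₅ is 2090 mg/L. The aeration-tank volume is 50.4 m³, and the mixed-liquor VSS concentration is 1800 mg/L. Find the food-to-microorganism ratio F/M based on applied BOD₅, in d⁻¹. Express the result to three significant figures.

F/M = applied load / biomass = Q·S₀/(V·X) = 165 × 2090 / (50.40 × 1800) = 3.801 d⁻¹.

F/M ≈ 3.80 d⁻¹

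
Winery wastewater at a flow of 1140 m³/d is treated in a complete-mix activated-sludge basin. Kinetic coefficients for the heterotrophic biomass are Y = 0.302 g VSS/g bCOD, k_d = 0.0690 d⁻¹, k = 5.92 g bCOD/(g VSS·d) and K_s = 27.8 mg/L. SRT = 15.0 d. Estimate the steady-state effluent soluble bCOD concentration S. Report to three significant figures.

For a completely mixed reactor with recycle the Lawrence–McCarty relation gives S = K_s·(1 + k_d·θ_c) / [θ_c·(Y·k − k_d) − 1] = 27.8 × (1 + 0.0690 × 15.0) / [15.0 × (0.302 × 5.92 − 0.0690) − 1] = 56.57 / 24.78 = 2.283 mg/L.

S ≈ 2.28 mg/L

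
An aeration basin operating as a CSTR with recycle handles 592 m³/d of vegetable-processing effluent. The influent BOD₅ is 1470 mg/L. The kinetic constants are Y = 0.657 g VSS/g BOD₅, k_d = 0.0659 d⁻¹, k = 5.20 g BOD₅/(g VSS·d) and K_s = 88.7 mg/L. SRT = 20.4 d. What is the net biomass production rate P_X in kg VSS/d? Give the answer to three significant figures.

P_X ≈ 243 kg VSS/d

From the Monod/SRT balance for a CMAS, S = K_s·(1+k_d θ_c)/[θ_c·(Y k − k_d) − 1] = 88.7 × (1 + 0.0659 × 20.4) / [20.4 × (0.657 × 5.20 − 0.0659) − 1] = 207.9 / 67.35 = 3.088 mg/L.
Y_obs = Y / (1 + k_d θ_c) = 0.657 / (1 + 0.0659 × 20.4) = 0.657 / 2.344 = 0.2802.
Substrate removed = Q·(S₀ − S) = 592 m³/d × (1470 − 3.09) g/m³ = 8.68×10^5 g/d = 868.4 kg/d.
P_X = Y_obs · Q(S₀ − S) = 0.2802 × 868.4 = 243.4 kg VSS/d.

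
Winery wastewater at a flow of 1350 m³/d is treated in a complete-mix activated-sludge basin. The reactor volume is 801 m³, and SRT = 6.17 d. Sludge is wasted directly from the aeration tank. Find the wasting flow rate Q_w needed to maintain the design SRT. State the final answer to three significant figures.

Q_w ≈ 130 m³/d

With mixed-liquor wasting, θ_c = V/Q_w, so Q_w = V/θ_c = 801.0/6.17 = 129.8 m³/d.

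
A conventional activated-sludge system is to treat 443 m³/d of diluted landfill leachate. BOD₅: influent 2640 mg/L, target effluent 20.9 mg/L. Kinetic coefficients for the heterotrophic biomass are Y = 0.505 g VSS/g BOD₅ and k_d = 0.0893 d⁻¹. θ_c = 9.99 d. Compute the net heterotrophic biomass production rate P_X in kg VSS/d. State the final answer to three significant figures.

Y_obs = Y / (1 + k_d θ_c) = 0.505 / (1 + 0.0893 × 9.99) = 0.505 / 1.892 = 0.2669.
Mass of BOD₅ removed per day: Q(S₀ − S) = 443 × 2619 g/m³ = 1160 kg/d.
So the net sludge growth is P_X = 0.2669 × 1160 = 309.7 kg VSS/d.

P_X ≈ 310 kg VSS/d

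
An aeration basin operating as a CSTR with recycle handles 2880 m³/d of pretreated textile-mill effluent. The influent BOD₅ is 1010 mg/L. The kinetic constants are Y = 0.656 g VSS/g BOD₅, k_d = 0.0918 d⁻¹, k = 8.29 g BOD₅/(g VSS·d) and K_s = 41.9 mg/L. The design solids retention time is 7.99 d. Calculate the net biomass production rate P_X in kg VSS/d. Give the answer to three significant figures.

P_X ≈ 1100 kg VSS/d

From the Monod/SRT balance for a CMAS, S = K_s·(1+k_d θ_c)/[θ_c·(Y k − k_d) − 1] = 41.9 × (1 + 0.0918 × 7.99) / [7.99 × (0.656 × 8.29 − 0.0918) − 1] = 72.63 / 41.72 = 1.741 mg/L.
Correct the yield for decay: Y_obs = Y/(1 + k_d θ_c) = 0.656 / (1 + 0.0918 × 7.99) = 0.656 / 1.733 = 0.3784.
Substrate removed = Q·(S₀ − S) = 2880 m³/d × (1010 − 1.74) g/m³ = 2.9×10^6 g/d = 2904 kg/d.
Net biomass production P_X = Y_obs × Q·(S₀ − S) = 0.3784 × 2904 = 1099 kg VSS/d.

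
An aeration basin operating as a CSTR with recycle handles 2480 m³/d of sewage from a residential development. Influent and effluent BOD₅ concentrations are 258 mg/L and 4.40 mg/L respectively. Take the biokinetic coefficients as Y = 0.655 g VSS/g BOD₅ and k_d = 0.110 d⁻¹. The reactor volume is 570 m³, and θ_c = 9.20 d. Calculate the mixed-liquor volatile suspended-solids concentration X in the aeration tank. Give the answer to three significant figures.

X ≈ 3300 mg/L

X = Y·Q·ΔS·θ_c / [V·(1 + k_d θ_c)] = 0.655 × 2480 × (258 − 4.40) × 9.20 / [570 × (1 + 0.110 × 9.20)] = 3305 mg/L.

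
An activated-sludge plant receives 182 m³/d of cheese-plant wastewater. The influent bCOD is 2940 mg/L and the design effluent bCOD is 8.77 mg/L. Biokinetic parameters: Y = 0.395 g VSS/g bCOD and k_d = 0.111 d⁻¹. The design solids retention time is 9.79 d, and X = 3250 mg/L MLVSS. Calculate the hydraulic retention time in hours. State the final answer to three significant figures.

Rearranging the biomass balance for a CMAS with decay, V = Y·Q·ΔS·θ_c / [X·(1+k_d θ_c)] = 0.395 × 182 × (2940 − 8.77) × 9.79 / [3250 × (1 + 0.111 × 9.79)] = 2.06×10^6 / 6782 = 304.2 m³.
HRT = V/Q = 304.2 m³ / 182 m³·d⁻¹ = 1.671 d × 24 = 40.11 h.

τ ≈ 40.1 h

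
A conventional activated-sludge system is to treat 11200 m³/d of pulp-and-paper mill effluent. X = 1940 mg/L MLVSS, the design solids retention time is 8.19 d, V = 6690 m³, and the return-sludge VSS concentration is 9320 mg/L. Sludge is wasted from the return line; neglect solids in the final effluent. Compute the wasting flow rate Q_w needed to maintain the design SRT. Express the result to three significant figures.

θ_c = V·X/(Q_w·X_r) when wasting from the recycle, so Q_w = V·X/(θ_c·X_r) = 6690 × 1940 / (8.19 × 9320) = 170.0 m³/d.

Q_w ≈ 170 m³/d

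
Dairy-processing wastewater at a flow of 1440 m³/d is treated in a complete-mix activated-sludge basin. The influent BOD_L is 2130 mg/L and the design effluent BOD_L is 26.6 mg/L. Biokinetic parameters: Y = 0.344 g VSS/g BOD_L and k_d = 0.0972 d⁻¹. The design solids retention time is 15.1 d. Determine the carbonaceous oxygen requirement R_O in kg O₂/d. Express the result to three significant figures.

R_O ≈ 2430 kg O₂/d

Correct the yield for decay: Y_obs = Y/(1 + k_d θ_c) = 0.344 / (1 + 0.0972 × 15.1) = 0.344 / 2.468 = 0.1394.
Substrate removed = Q·(S₀ − S) = 1440 m³/d × (2130 − 26.6) g/m³ = 3.03×10^6 g/d = 3029 kg/d.
P_X = Y_obs·Q·(S₀ − S) = 0.1394 × 3029 = 422.2 kg VSS/d.
R_O = Q·(S₀ − S) − 1.42·P_X = 3029 − 1.42 × 422.2 = 2429 kg O₂/d.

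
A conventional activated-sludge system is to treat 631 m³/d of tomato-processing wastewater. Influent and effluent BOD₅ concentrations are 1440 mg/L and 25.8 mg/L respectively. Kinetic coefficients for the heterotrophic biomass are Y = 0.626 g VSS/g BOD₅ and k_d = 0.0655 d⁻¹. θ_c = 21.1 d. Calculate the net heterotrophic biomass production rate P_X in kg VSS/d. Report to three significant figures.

P_X ≈ 235 kg VSS/d

Y_obs = Y / (1 + k_d θ_c) = 0.626 / (1 + 0.0655 × 21.1) = 0.626 / 2.382 = 0.2628.
ΔS = 1440 − 25.8 = 1414 mg/L, so the substrate removal rate is 631 × 1414/1000 = 892.4 kg BOD₅/d.
So the net sludge growth is P_X = 0.2628 × 892.4 = 234.5 kg VSS/d.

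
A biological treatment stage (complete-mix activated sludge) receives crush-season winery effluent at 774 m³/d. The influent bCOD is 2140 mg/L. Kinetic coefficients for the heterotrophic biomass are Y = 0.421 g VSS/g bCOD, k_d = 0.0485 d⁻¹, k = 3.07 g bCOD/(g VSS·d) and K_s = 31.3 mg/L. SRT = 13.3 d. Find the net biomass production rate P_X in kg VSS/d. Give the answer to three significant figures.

P_X ≈ 423 kg VSS/d

From the Monod/SRT balance for a CMAS, S = K_s·(1+k_d θ_c)/[θ_c·(Y k − k_d) − 1] = 31.3 × (1 + 0.0485 × 13.3) / [13.3 × (0.421 × 3.07 − 0.0485) − 1] = 51.49 / 15.54 = 3.312 mg/L.
Correct the yield for decay: Y_obs = Y/(1 + k_d θ_c) = 0.421 / (1 + 0.0485 × 13.3) = 0.421 / 1.645 = 0.2559.
ΔS = 2140 − 3.31 = 2137 mg/L, so the substrate removal rate is 774 × 2137/1000 = 1654 kg bCOD/d.
P_X = Y_obs · Q(S₀ − S) = 0.2559 × 1654 = 423.2 kg VSS/d.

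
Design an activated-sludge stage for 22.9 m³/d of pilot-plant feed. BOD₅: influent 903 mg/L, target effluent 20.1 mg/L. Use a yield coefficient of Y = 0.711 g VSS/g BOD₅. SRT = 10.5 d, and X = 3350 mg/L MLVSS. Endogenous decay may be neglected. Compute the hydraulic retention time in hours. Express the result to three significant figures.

Biomass mass balance (decay neglected): V·X = Y·Q·(S₀ − S)·θ_c, so V = 0.711 × 22.9 × (903 − 20.1) × 10.5 / 3350 = 45.06 m³.
HRT = V/Q = 45.06 m³ / 22.9 m³·d⁻¹ = 1.968 d × 24 = 47.22 h.

τ ≈ 47.2 h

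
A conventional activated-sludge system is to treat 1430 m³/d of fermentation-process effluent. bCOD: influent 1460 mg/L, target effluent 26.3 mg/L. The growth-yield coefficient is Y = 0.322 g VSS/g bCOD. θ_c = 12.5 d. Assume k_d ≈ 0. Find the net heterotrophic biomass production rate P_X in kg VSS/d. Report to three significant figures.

With endogenous decay neglected, the observed yield equals the true yield: Y_obs = Y = 0.322 g VSS/g bCOD.
Substrate removed = Q·(S₀ − S) = 1430 m³/d × (1460 − 26.3) g/m³ = 2.05×10^6 g/d = 2050 kg/d.
P_X = Y_obs · Q(S₀ − S) = 0.3220 × 2050 = 660.2 kg VSS/d.

P_X ≈ 660 kg VSS/d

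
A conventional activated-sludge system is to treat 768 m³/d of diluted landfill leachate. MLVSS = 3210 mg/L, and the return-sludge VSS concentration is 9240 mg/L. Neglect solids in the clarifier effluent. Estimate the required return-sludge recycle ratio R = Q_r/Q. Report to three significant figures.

R ≈ 0.532

Solids balance on the clarifier gives (1+R)X = R·X_r, so R = X/(X_r − X) = 3210 / (9240 − 3210) = 0.5323.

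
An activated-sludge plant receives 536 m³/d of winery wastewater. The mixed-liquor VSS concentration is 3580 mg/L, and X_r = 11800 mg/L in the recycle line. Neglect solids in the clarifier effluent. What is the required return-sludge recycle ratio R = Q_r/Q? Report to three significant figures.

R ≈ 0.436

Mass balance around the secondary clarifier (neglecting effluent solids): R = X / (X_r − X) = 3580 / (11800 − 3580) = 0.4355.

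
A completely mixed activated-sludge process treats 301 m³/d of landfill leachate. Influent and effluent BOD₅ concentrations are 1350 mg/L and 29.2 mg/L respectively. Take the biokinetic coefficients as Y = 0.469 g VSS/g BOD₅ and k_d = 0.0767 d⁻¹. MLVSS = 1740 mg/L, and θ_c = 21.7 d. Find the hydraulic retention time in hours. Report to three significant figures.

τ ≈ 69.6 h

Steady-state biomass mass balance: V·X·(1 + k_d·θ_c) = Y·Q·(S₀ − S)·θ_c, so V = 0.469 × 301 × (1350 − 29.2) × 21.7 / [1740 × (1 + 0.0767 × 21.7)] = 4.05×10^6 / 4636 = 872.7 m³.
HRT = V/Q = 872.7 m³ / 301 m³·d⁻¹ = 2.899 d × 24 = 69.59 h.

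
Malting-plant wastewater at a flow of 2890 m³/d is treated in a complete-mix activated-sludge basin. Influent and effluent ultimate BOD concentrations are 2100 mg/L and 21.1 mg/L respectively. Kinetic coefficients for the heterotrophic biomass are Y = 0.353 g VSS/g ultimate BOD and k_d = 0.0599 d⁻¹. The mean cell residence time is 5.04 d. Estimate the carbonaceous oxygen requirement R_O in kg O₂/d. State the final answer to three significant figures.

Correct the yield for decay: Y_obs = Y/(1 + k_d θ_c) = 0.353 / (1 + 0.0599 × 5.04) = 0.353 / 1.302 = 0.2711.
ΔS = 2100 − 21.1 = 2079 mg/L, so the substrate removal rate is 2890 × 2079/1000 = 6008 kg ultimate BOD/d.
Net sludge production P_X = 0.2711 × 6008 = 1629 kg VSS/d.
R_O = Q·(S₀ − S) − 1.42·P_X = 6008 − 1.42 × 1629 = 3695 kg O₂/d.

R_O ≈ 3690 kg O₂/d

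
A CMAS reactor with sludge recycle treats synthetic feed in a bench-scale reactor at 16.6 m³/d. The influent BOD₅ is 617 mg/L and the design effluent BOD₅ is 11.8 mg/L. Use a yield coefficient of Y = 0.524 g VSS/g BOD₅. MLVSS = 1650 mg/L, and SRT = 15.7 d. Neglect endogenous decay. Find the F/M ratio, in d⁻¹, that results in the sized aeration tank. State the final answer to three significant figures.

F/M ≈ 0.124 d⁻¹

With k_d = 0 the design equation reduces to V = Y Q (S₀−S) θ_c / X = 0.524 × 16.6 × (617 − 11.8) × 15.7 / 1650 = 50.09 m³.
F/M = Q·S₀ / (V·X) = 16.6 × 617 / (50.09 × 1650) = 0.1239 g BOD₅·(g VSS·d)⁻¹.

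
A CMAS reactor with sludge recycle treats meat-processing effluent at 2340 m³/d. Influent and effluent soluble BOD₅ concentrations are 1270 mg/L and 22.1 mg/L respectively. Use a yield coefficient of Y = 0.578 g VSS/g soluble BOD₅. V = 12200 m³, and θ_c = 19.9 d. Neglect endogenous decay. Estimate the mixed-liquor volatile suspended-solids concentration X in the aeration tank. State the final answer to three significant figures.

X ≈ 2750 mg/L

X = Y·Q·ΔS·θ_c / V = 0.578 × 2340 × (1270 − 22.1) × 19.9 / 12200 = 2753 mg/L.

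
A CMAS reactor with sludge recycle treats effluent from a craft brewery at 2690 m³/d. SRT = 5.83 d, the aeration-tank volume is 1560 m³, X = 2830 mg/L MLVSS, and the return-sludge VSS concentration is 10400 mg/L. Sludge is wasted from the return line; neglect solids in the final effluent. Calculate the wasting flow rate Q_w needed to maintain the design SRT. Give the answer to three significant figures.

Q_w ≈ 72.8 m³/d

Q_w = (V·X)/(θ_c X_r) = 1560 × 2830 / (5.83 × 10400) = 72.81 m³/d.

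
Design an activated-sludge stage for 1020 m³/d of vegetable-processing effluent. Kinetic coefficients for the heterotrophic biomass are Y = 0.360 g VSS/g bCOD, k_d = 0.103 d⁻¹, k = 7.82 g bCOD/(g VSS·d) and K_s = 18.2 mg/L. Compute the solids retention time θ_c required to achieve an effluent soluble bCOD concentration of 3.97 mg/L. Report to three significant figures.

θ_c ≈ 2.49 d

From 1/θ_c = Y·k·S/(K_s + S) − k_d: Y·k·S/(K_s+S) = 0.360 × 7.82 × 3.97 / (18.2 + 3.97) = 0.5041 d⁻¹.
θ_c = 1/(μ − k_d) = 1/(0.5041 − 0.103) = 1/0.4011 = 2.493 d.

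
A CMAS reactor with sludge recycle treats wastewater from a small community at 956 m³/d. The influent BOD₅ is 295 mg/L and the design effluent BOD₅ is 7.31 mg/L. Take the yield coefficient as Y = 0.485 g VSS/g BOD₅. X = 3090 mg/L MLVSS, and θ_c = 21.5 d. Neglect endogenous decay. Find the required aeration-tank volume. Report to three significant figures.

V ≈ 928 m³

With k_d = 0 the design equation reduces to V = Y Q (S₀−S) θ_c / X = 0.485 × 956 × (295 − 7.31) × 21.5 / 3090 = 928.1 m³.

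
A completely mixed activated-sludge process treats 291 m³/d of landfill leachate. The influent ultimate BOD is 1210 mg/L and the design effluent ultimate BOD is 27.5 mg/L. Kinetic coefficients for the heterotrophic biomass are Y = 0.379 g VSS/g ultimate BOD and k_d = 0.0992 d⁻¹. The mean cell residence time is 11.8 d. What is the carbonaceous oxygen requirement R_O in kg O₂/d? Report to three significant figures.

R_O ≈ 259 kg O₂/d

Correct the yield for decay: Y_obs = Y/(1 + k_d θ_c) = 0.379 / (1 + 0.0992 × 11.8) = 0.379 / 2.171 = 0.1746.
ΔS = 1210 − 27.5 = 1182 mg/L, so the substrate removal rate is 291 × 1182/1000 = 344.1 kg ultimate BOD/d.
Biomass synthesised: P_X = Y_obs × 344.1 = 60.08 kg VSS/d.
R_O = Q·(S₀ − S) − 1.42·P_X = 344.1 − 1.42 × 60.08 = 258.8 kg O₂/d.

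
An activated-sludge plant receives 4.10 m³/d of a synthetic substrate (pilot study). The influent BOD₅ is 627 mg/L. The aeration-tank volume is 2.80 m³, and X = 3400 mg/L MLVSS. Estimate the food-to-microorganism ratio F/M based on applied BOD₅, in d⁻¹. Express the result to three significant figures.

F/M ≈ 0.270 d⁻¹

F/M = applied load / biomass = Q·S₀/(V·X) = 4.10 × 627 / (2.800 × 3400) = 0.2700 d⁻¹.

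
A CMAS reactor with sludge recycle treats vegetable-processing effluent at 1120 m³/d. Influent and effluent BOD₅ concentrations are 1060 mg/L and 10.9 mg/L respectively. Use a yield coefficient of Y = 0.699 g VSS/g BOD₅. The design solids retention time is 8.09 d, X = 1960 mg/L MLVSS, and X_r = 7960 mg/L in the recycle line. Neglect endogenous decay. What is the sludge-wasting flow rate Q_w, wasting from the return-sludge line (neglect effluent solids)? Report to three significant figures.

Q_w ≈ 103 m³/d

V·X = Y·Q·ΔS·θ_c gives V = 0.699 × 1120 × (1060 − 10.9) × 8.09 / 1960 = 3390 m³.
Wasting from the return line (neglecting effluent solids): Q_w = V·X / (θ_c·X_r) = 3390 × 1960 / (8.09 × 7960) = 103.2 m³/d.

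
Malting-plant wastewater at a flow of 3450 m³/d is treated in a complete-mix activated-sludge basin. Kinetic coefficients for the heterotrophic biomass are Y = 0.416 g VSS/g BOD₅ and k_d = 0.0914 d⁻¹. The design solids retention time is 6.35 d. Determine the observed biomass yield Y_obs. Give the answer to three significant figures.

Y_obs = Y / (1 + k_d θ_c) = 0.416 / (1 + 0.0914 × 6.35) = 0.416 / 1.580 = 0.2632.

Y_obs ≈ 0.263 g VSS/g BOD₅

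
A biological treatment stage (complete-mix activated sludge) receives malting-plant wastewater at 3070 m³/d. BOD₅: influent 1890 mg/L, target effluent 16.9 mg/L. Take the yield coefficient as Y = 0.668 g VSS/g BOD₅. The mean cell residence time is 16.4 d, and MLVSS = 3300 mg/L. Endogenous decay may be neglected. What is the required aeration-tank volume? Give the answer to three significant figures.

With k_d = 0 the design equation reduces to V = Y Q (S₀−S) θ_c / X = 0.668 × 3070 × (1890 − 16.9) × 16.4 / 3300 = 19090 m³.

V ≈ 19100 m³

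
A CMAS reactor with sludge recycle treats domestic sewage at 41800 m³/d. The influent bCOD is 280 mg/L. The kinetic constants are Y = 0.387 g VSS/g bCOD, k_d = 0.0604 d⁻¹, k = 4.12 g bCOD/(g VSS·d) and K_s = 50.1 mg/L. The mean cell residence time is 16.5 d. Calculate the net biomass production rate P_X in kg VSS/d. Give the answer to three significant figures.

From the Monod/SRT balance for a CMAS, S = K_s·(1+k_d θ_c)/[θ_c·(Y k − k_d) − 1] = 50.1 × (1 + 0.0604 × 16.5) / [16.5 × (0.387 × 4.12 − 0.0604) − 1] = 100.0 / 24.31 = 4.114 mg/L.
Correct the yield for decay: Y_obs = Y/(1 + k_d θ_c) = 0.387 / (1 + 0.0604 × 16.5) = 0.387 / 1.997 = 0.1938.
Substrate removed = Q·(S₀ − S) = 41800 m³/d × (280 − 4.11) g/m³ = 1.15×10^7 g/d = 11532 kg/d.
Net biomass production P_X = Y_obs × Q·(S₀ − S) = 0.1938 × 11532 = 2235 kg VSS/d.

P_X ≈ 2240 kg VSS/d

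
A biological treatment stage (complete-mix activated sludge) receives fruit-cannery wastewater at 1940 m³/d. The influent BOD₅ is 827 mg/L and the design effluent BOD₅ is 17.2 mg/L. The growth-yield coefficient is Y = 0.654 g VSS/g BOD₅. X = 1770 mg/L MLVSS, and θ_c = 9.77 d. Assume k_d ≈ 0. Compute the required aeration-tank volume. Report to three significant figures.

V ≈ 5670 m³

Biomass mass balance (decay neglected): V·X = Y·Q·(S₀ − S)·θ_c, so V = 0.654 × 1940 × (827 − 17.2) × 9.77 / 1770 = 5671 m³.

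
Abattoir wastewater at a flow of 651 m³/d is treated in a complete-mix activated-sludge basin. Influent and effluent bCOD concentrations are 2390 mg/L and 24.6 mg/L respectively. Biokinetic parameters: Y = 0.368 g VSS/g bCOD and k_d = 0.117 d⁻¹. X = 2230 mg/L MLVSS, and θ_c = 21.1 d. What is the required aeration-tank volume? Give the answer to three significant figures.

Rearranging the biomass balance for a CMAS with decay, V = Y·Q·ΔS·θ_c / [X·(1+k_d θ_c)] = 0.368 × 651 × (2390 − 24.6) × 21.1 / [2230 × (1 + 0.117 × 21.1)] = 1.2×10^7 / 7735 = 1546 m³.

V ≈ 1550 m³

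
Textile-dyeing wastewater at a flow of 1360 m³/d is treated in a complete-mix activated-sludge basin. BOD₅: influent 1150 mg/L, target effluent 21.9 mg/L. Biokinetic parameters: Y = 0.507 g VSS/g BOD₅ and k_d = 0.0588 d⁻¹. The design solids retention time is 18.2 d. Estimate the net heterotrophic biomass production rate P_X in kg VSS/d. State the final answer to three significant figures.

P_X ≈ 376 kg VSS/d

The observed yield is Y_obs = Y/(1 + k_d·θ_c) = 0.507 / (1 + 0.0588 × 18.2) = 0.507 / 2.070 = 0.2449 g VSS per g BOD₅ removed.
Substrate removed = Q·(S₀ − S) = 1360 m³/d × (1150 − 21.9) g/m³ = 1.53×10^6 g/d = 1534 kg/d.
P_X = Y_obs · Q(S₀ − S) = 0.2449 × 1534 = 375.7 kg VSS/d.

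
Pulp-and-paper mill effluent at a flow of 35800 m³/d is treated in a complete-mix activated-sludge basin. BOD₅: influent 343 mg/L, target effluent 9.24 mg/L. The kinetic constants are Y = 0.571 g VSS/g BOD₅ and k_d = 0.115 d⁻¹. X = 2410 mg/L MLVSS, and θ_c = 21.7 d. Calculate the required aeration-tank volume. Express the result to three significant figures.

From the SRT design equation V = Y Q (S₀−S) θ_c / [X (1 + k_d θ_c)] = 0.571 × 35800 × (343 − 9.24) × 21.7 / [2410 × (1 + 0.115 × 21.7)] = 1.48×10^8 / 8424 = 17575 m³.

V ≈ 17600 m³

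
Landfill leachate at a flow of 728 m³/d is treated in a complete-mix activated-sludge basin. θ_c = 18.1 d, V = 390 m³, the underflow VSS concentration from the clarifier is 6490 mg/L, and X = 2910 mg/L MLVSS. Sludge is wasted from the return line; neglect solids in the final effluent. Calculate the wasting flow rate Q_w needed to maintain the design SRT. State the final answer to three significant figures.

Wasting from the return line (neglecting effluent solids): Q_w = V·X / (θ_c·X_r) = 390.0 × 2910 / (18.1 × 6490) = 9.661 m³/d.

Q_w ≈ 9.66 m³/d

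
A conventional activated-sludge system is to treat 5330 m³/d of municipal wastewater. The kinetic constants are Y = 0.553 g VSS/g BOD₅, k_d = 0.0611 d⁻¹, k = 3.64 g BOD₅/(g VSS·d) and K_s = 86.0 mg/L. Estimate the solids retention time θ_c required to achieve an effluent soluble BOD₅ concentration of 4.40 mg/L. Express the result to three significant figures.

θ_c ≈ 27.1 d

At the target effluent, Y k S/(K_s+S) = 0.553×3.64×4.40/90.40 = 0.09797 d⁻¹.
Then 1/θ_c = μ − k_d = 0.09797 − 0.0611 = 0.03687 d⁻¹, giving θ_c = 27.12 d.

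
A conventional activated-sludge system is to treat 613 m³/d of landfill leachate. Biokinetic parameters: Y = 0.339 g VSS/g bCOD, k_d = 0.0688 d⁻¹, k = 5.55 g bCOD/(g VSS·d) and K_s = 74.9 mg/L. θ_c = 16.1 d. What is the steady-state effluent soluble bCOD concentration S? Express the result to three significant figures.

S ≈ 5.60 mg/L

Effluent substrate depends only on kinetics and SRT: S = K_s(1 + k_d θ_c) / [θ_c(Yk − k_d) − 1] = 74.9 × (1 + 0.0688 × 16.1) / [16.1 × (0.339 × 5.55 − 0.0688) − 1] = 157.9 / 28.18 = 5.601 mg/L.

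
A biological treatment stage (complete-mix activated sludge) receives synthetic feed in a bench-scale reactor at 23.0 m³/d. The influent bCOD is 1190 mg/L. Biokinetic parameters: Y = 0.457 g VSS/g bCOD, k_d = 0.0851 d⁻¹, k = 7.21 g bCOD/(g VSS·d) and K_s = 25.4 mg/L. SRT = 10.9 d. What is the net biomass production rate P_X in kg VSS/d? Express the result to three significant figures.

From the Monod/SRT balance for a CMAS, S = K_s·(1+k_d θ_c)/[θ_c·(Y k − k_d) − 1] = 25.4 × (1 + 0.0851 × 10.9) / [10.9 × (0.457 × 7.21 − 0.0851) − 1] = 48.96 / 33.99 = 1.441 mg/L.
Y_obs = Y / (1 + k_d θ_c) = 0.457 / (1 + 0.0851 × 10.9) = 0.457 / 1.928 = 0.2371.
ΔS = 1190 − 1.44 = 1189 mg/L, so the substrate removal rate is 23.0 × 1189/1000 = 27.34 kg bCOD/d.
P_X = Y_obs · Q(S₀ − S) = 0.2371 × 27.34 = 6.481 kg VSS/d.

P_X ≈ 6.48 kg VSS/d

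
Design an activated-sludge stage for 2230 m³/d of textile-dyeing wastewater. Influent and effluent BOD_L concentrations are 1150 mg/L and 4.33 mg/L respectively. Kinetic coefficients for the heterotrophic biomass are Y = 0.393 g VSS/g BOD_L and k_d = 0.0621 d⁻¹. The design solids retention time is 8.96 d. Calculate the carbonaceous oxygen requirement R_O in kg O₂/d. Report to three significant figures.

Y_obs = Y / (1 + k_d θ_c) = 0.393 / (1 + 0.0621 × 8.96) = 0.393 / 1.556 = 0.2525.
Substrate removed = Q·(S₀ − S) = 2230 m³/d × (1150 − 4.33) g/m³ = 2.55×10^6 g/d = 2555 kg/d.
Net sludge production P_X = 0.2525 × 2555 = 645.1 kg VSS/d.
Carbonaceous O₂ demand = substrate oxidised − cell-mass equivalent = 2555 − 1.42 × 645.1 = 1639 kg O₂/d.

R_O ≈ 1640 kg O₂/d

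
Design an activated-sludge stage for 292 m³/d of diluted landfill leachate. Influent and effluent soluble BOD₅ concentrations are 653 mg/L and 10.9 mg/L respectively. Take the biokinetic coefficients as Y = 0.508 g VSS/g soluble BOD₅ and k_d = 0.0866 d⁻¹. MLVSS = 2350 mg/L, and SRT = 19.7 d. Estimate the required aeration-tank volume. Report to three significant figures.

From the SRT design equation V = Y Q (S₀−S) θ_c / [X (1 + k_d θ_c)] = 0.508 × 292 × (653 − 10.9) × 19.7 / [2350 × (1 + 0.0866 × 19.7)] = 1.88×10^6 / 6359 = 295.1 m³.

V ≈ 295 m³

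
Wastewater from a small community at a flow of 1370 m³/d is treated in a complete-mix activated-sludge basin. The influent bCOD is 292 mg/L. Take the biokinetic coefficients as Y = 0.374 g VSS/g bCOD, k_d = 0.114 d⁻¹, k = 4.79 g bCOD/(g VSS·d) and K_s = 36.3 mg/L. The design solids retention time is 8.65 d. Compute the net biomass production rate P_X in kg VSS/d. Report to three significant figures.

P_X ≈ 74.0 kg VSS/d

For a completely mixed reactor with recycle the Lawrence–McCarty relation gives S = K_s·(1 + k_d·θ_c) / [θ_c·(Y·k − k_d) − 1] = 36.3 × (1 + 0.114 × 8.65) / [8.65 × (0.374 × 4.79 − 0.114) − 1] = 72.10 / 13.51 = 5.336 mg/L.
Observed yield with endogenous decay: Y_obs = Y / (1 + k_d·θ_c) = 0.374 / (1 + 0.114 × 8.65) = 0.374 / 1.986 = 0.1883 g VSS/g bCOD.
Q·(S₀ − S) = 1370 × (292 − 5.34) × 10⁻³ = 392.7 kg/d removed.
Net biomass production P_X = Y_obs × Q·(S₀ − S) = 0.1883 × 392.7 = 73.95 kg VSS/d.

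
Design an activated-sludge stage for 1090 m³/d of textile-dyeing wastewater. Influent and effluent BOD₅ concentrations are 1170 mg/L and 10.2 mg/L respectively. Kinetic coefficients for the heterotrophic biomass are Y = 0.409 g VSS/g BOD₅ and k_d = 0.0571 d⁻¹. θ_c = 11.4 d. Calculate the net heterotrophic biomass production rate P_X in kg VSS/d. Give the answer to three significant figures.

Observed yield with endogenous decay: Y_obs = Y / (1 + k_d·θ_c) = 0.409 / (1 + 0.0571 × 11.4) = 0.409 / 1.651 = 0.2477 g VSS/g BOD₅.
Substrate removed = Q·(S₀ − S) = 1090 m³/d × (1170 − 10.2) g/m³ = 1.26×10^6 g/d = 1264 kg/d.
P_X = Y_obs · Q(S₀ − S) = 0.2477 × 1264 = 313.2 kg VSS/d.

P_X ≈ 313 kg VSS/d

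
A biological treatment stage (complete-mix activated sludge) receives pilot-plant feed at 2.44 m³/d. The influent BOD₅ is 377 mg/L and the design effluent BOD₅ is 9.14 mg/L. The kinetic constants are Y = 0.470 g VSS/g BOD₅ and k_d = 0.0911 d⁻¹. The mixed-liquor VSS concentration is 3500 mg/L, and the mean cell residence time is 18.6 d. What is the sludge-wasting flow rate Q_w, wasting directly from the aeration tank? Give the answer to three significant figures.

Q_w ≈ 0.0447 m³/d

Rearranging the biomass balance for a CMAS with decay, V = Y·Q·ΔS·θ_c / [X·(1+k_d θ_c)] = 0.470 × 2.44 × (377 − 9.14) × 18.6 / [3500 × (1 + 0.0911 × 18.6)] = 7.85×10^3 / 9431 = 0.8320 m³.
With mixed-liquor wasting, θ_c = V/Q_w, so Q_w = V/θ_c = 0.8320/18.6 = 0.04473 m³/d.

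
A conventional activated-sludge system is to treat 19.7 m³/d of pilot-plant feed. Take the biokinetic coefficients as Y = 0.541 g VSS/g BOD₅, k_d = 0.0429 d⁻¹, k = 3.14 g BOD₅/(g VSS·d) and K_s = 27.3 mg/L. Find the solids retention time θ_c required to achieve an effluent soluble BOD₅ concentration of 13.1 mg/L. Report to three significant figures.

θ_c ≈ 1.97 d

At the target effluent, Y k S/(K_s+S) = 0.541×3.14×13.1/40.40 = 0.5508 d⁻¹.
Then 1/θ_c = μ − k_d = 0.5508 − 0.0429 = 0.5079 d⁻¹, giving θ_c = 1.969 d.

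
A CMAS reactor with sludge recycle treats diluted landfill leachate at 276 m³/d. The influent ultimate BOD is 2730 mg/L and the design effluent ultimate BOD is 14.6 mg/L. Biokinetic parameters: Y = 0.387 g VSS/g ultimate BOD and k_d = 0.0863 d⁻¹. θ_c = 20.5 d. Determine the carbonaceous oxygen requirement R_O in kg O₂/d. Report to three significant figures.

R_O ≈ 601 kg O₂/d

Y_obs = Y / (1 + k_d θ_c) = 0.387 / (1 + 0.0863 × 20.5) = 0.387 / 2.769 = 0.1398.
Mass of ultimate BOD removed per day: Q(S₀ − S) = 276 × 2715 g/m³ = 749.5 kg/d.
P_X = Y_obs·Q·(S₀ − S) = 0.1398 × 749.5 = 104.7 kg VSS/d.
Carbonaceous O₂ demand = substrate oxidised − cell-mass equivalent = 749.5 − 1.42 × 104.7 = 600.7 kg O₂/d.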